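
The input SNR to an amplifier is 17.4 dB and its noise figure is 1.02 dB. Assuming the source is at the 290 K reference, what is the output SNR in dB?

16.38 dB

By definition F = SNR_in/SNR_out, so in dB: SNR_out = SNR_in − NF
SNR_out = 17.4 − 1.02 = 16.38 dB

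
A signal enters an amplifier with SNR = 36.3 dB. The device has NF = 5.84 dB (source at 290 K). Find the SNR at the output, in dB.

By definition F = SNR_in/SNR_out, so in dB: SNR_out = SNR_in − NF
SNR_out = 36.3 − 5.84 = 30.46 dB

30.46 dB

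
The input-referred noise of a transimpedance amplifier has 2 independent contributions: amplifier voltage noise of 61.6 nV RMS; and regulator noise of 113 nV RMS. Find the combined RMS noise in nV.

129 nV

Uncorrelated sources add in power (mean-square): V_tot = √(ΣV_i²)
V_tot = √[(6.16×10⁻⁸)² + (1.13×10⁻⁷)²] = 1.29×10⁻⁷ V = 129 nV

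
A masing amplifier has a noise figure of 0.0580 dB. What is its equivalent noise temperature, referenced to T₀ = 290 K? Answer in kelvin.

F = 10^(0.0580/10) = 1.01344
T_e = (F − 1)·T₀ = (1.01344 − 1) × 290 = 3.90 K

3.90 K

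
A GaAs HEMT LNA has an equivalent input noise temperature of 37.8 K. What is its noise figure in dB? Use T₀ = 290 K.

F = 1 + T_e/T₀ = 1 + 37.8/290 = 1.13034
NF = 10 log₁₀(1.13034) = 0.532 dB

0.532 dB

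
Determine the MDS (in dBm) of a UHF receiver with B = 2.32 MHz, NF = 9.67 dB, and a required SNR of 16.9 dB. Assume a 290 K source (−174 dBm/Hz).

−83.8 dBm

Sensitivity = −174 + 10 log₁₀(B) + NF + SNR_min
= −174 + 63.65 + 9.67 + 16.9
= −83.78 dBm → −83.8 dBm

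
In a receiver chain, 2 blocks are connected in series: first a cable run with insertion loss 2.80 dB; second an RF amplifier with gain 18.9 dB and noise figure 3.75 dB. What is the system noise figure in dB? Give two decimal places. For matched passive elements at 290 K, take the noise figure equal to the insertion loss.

Convert to linear (a loss of L dB is a gain of −L dB): F_i = 10^(NF_i/10), G_i = 10^(G_i,dB/10)
  Stage 1: F_1 = 10^(2.80/10) = 1.905, G_1 = 10^(−2.80/10) = 0.5248
  Stage 2: F_2 = 10^(3.75/10) = 2.371, G_2 = 10^(18.9/10) = 77.62
Friis cascade:
  F = 1.905 + (2.371 − 1)/0.5248 = 4.519
NF = 10 log₁₀(4.519) = 6.55 dB

6.55 dB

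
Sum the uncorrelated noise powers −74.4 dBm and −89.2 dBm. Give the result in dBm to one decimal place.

Convert to linear, add, convert back:
P₁ = 3.63×10⁻¹¹ W, P₂ = 1.20×10⁻¹² W
P_tot = 3.75×10⁻¹¹ W → 10 log₁₀(P_tot / 10⁻³) = −74.3 dBm

−74.3 dBm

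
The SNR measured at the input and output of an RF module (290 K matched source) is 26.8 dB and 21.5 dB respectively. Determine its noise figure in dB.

NF (dB) = SNR_in(dB) − SNR_out(dB) when the source is at T₀
NF = 26.8 − 21.5 = 5.3 dB

5.3 dB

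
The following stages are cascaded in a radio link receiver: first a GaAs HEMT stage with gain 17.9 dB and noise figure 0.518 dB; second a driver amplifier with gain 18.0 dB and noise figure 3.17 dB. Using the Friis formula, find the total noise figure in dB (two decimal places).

0.58 dB

Convert to linear (a loss of L dB is a gain of −L dB): F_i = 10^(NF_i/10), G_i = 10^(G_i,dB/10)
  Stage 1: F_1 = 10^(0.518/10) = 1.127, G_1 = 10^(17.9/10) = 61.66
  Stage 2: F_2 = 10^(3.17/10) = 2.075, G_2 = 10^(18.0/10) = 63.10
Friis cascade:
  F = 1.127 + (2.075 − 1)/61.66 = 1.144
NF = 10 log₁₀(1.144) = 0.58 dB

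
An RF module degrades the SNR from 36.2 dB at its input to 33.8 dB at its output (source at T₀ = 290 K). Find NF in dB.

NF (dB) = SNR_in(dB) − SNR_out(dB) when the source is at T₀
NF = 36.2 − 33.8 = 2.4 dB

2.4 dB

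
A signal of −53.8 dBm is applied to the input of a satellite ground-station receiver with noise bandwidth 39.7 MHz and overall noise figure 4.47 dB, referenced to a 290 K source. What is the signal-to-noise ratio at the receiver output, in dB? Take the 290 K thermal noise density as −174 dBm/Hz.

Noise floor: N = −174 + 10 log₁₀(B) + NF
10 log₁₀(3.97×10⁷) = 75.99 dB
N = −174 + 75.99 + 4.47 = −93.54 dBm
SNR = P_sig − N = −53.8 − (−93.54) = 39.74 dB → 39.7 dB

39.7 dB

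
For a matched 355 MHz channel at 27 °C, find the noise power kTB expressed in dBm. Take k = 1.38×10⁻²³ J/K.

T = 27 °C + 273.15 = 300.15 K
P_n = kTB = 1.38×10⁻²³ × 300.15 × 3.55×10⁸ = 1.47×10⁻¹² W
In dBm: 10 log₁₀(1.47×10⁻¹² / 10⁻³) = −88.3 dBm

−88.3 dBm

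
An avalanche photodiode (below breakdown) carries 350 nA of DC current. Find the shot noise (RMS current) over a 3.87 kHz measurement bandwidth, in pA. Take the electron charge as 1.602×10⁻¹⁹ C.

I_n = √(2qI·B)
2qI·B = 2 × 1.602×10⁻¹⁹ × 3.50×10⁻⁷ × 3.87×10³ = 4.34×10⁻²² A²
I_n = √(4.34×10⁻²²) = 2.08×10⁻¹¹ A = 20.8 pA

20.8 pA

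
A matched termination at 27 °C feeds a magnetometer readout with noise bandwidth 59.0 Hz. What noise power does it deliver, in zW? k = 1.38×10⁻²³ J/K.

T = 27 °C + 273.15 = 300.15 K
P_n = kTB = 1.38×10⁻²³ × 300.15 × 5.90×10¹ = 2.44×10⁻¹⁹ W = 244 zW

244 zW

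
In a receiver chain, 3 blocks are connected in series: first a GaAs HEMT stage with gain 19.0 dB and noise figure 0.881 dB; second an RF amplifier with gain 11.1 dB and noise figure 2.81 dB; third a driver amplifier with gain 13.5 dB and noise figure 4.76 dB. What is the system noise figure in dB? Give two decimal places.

Convert to linear (a loss of L dB is a gain of −L dB): F_i = 10^(NF_i/10), G_i = 10^(G_i,dB/10)
  Stage 1: F_1 = 10^(0.881/10) = 1.225, G_1 = 10^(19.0/10) = 79.43
  Stage 2: F_2 = 10^(2.81/10) = 1.910, G_2 = 10^(11.1/10) = 12.88
  Stage 3: F_3 = 10^(4.76/10) = 2.992, G_3 = 10^(13.5/10) = 22.39
Friis cascade:
  F = 1.225 + (1.910 − 1)/79.43 + (2.992 − 1)/1023 = 1.238
NF = 10 log₁₀(1.238) = 0.93 dB

0.93 dB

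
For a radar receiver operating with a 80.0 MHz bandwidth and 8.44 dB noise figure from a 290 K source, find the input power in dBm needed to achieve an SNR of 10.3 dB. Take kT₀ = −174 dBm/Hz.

−76.2 dBm

Sensitivity = −174 + 10 log₁₀(B) + NF + SNR_min
= −174 + 79.03 + 8.44 + 10.3
= −76.23 dBm → −76.2 dBm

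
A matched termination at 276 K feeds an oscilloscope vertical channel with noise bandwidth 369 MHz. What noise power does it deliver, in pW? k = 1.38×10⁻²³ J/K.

P_n = kTB = 1.38×10⁻²³ × 276 × 3.69×10⁸ = 1.41×10⁻¹² W = 1.41 pW

1.41 pW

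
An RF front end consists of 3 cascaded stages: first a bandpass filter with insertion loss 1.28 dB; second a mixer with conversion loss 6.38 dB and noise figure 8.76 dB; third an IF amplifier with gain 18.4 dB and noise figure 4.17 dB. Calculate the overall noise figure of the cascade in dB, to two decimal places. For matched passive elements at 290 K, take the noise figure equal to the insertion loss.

Convert to linear (a loss of L dB is a gain of −L dB): F_i = 10^(NF_i/10), G_i = 10^(G_i,dB/10)
  Stage 1: F_1 = 10^(1.28/10) = 1.343, G_1 = 10^(−1.28/10) = 0.7447
  Stage 2: F_2 = 10^(8.76/10) = 7.516, G_2 = 10^(−6.38/10) = 0.2301
  Stage 3: F_3 = 10^(4.17/10) = 2.612, G_3 = 10^(18.4/10) = 69.18
Friis cascade:
  F = 1.343 + (7.516 − 1)/0.7447 + (2.612 − 1)/0.1714 = 19.50
NF = 10 log₁₀(19.50) = 12.90 dB

12.90 dB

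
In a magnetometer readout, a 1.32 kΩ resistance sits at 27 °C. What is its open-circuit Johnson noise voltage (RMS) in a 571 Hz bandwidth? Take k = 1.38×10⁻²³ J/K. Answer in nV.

T = 27 °C + 273.15 = 300.15 K
V_n = √(4kTRB)
4kTRB = 4 × 1.38×10⁻²³ × 300.15 × 1.32×10³ × 5.71×10² = 1.25×10⁻¹⁴ V²
V_n = √(1.25×10⁻¹⁴) = 1.12×10⁻⁷ V = 112 nV

112 nV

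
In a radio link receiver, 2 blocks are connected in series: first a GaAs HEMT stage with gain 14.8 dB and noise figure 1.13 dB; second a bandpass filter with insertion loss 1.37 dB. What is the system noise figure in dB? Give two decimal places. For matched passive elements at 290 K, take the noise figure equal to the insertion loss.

1.17 dB

Convert to linear (a loss of L dB is a gain of −L dB): F_i = 10^(NF_i/10), G_i = 10^(G_i,dB/10)
  Stage 1: F_1 = 10^(1.13/10) = 1.297, G_1 = 10^(14.8/10) = 30.20
  Stage 2: F_2 = 10^(1.37/10) = 1.371, G_2 = 10^(−1.37/10) = 0.7295
Friis cascade:
  F = 1.297 + (1.371 − 1)/30.20 = 1.309
NF = 10 log₁₀(1.309) = 1.17 dB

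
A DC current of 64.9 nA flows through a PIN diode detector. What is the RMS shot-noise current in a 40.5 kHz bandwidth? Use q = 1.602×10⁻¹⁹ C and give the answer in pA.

I_n = √(2qI·B)
2qI·B = 2 × 1.602×10⁻¹⁹ × 6.49×10⁻⁸ × 4.05×10⁴ = 8.42×10⁻²² A²
I_n = √(8.42×10⁻²²) = 2.90×10⁻¹¹ A = 29.0 pA

29.0 pA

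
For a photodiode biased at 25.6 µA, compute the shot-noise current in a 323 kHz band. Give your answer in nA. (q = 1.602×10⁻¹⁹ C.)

I_n = √(2qI·B)
2qI·B = 2 × 1.602×10⁻¹⁹ × 2.56×10⁻⁵ × 3.23×10⁵ = 2.65×10⁻¹⁸ A²
I_n = √(2.65×10⁻¹⁸) = 1.63×10⁻⁹ A = 1.63 nA

1.63 nA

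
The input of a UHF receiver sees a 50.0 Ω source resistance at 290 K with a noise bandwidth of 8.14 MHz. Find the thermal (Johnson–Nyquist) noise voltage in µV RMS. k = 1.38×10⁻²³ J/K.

2.55 µV

V_n = √(4kTRB)
4kTRB = 4 × 1.38×10⁻²³ × 290 × 5.00×10¹ × 8.14×10⁶ = 6.52×10⁻¹² V²
V_n = √(6.52×10⁻¹²) = 2.55×10⁻⁶ V = 2.55 µV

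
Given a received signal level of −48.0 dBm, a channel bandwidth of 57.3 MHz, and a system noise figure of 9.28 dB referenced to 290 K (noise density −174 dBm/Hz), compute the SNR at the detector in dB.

39.1 dB

Noise floor: N = −174 + 10 log₁₀(B) + NF
10 log₁₀(5.73×10⁷) = 77.58 dB
N = −174 + 77.58 + 9.28 = −87.14 dBm
SNR = P_sig − N = −48.0 − (−87.14) = 39.14 dB → 39.1 dB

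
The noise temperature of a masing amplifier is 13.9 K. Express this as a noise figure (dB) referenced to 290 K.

0.203 dB

F = 1 + T_e/T₀ = 1 + 13.9/290 = 1.04793
NF = 10 log₁₀(1.04793) = 0.203 dB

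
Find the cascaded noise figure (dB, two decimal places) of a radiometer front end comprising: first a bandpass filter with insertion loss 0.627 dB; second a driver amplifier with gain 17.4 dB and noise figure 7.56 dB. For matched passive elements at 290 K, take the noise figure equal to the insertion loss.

Convert to linear (a loss of L dB is a gain of −L dB): F_i = 10^(NF_i/10), G_i = 10^(G_i,dB/10)
  Stage 1: F_1 = 10^(0.627/10) = 1.155, G_1 = 10^(−0.627/10) = 0.8656
  Stage 2: F_2 = 10^(7.56/10) = 5.702, G_2 = 10^(17.4/10) = 54.95
Friis cascade:
  F = 1.155 + (5.702 − 1)/0.8656 = 6.587
NF = 10 log₁₀(6.587) = 8.19 dB

8.19 dB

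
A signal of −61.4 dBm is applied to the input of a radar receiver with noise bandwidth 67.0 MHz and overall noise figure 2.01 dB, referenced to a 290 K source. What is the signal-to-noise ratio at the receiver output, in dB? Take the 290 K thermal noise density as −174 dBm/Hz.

32.3 dB

Noise floor: N = −174 + 10 log₁₀(B) + NF
10 log₁₀(6.70×10⁷) = 78.26 dB
N = −174 + 78.26 + 2.01 = −93.73 dBm
SNR = P_sig − N = −61.4 − (−93.73) = 32.33 dB → 32.3 dB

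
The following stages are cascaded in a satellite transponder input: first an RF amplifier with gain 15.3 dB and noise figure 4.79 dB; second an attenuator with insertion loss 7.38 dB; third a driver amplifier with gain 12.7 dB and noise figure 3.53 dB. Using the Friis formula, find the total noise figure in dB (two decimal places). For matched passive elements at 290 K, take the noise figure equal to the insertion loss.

Convert to linear (a loss of L dB is a gain of −L dB): F_i = 10^(NF_i/10), G_i = 10^(G_i,dB/10)
  Stage 1: F_1 = 10^(4.79/10) = 3.013, G_1 = 10^(15.3/10) = 33.88
  Stage 2: F_2 = 10^(7.38/10) = 5.470, G_2 = 10^(−7.38/10) = 0.1828
  Stage 3: F_3 = 10^(3.53/10) = 2.254, G_3 = 10^(12.7/10) = 18.62
Friis cascade:
  F = 3.013 + (5.470 − 1)/33.88 + (2.254 − 1)/6.194 = 3.347
NF = 10 log₁₀(3.347) = 5.25 dB

5.25 dB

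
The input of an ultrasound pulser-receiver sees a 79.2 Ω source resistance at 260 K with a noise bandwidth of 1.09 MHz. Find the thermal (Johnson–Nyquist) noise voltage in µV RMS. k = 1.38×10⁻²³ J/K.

V_n = √(4kTRB)
4kTRB = 4 × 1.38×10⁻²³ × 260 × 7.92×10¹ × 1.09×10⁶ = 1.24×10⁻¹² V²
V_n = √(1.24×10⁻¹²) = 1.11×10⁻⁶ V = 1.11 µV

1.11 µV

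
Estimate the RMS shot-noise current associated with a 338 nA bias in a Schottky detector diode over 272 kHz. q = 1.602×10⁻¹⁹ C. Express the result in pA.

I_n = √(2qI·B)
2qI·B = 2 × 1.602×10⁻¹⁹ × 3.38×10⁻⁷ × 2.72×10⁵ = 2.95×10⁻²⁰ A²
I_n = √(2.95×10⁻²⁰) = 1.72×10⁻¹⁰ A = 172 pA

172 pA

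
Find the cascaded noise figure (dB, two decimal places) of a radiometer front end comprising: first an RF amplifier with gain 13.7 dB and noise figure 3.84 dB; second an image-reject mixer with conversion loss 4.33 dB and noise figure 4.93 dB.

Convert to linear (a loss of L dB is a gain of −L dB): F_i = 10^(NF_i/10), G_i = 10^(G_i,dB/10)
  Stage 1: F_1 = 10^(3.84/10) = 2.421, G_1 = 10^(13.7/10) = 23.44
  Stage 2: F_2 = 10^(4.93/10) = 3.112, G_2 = 10^(−4.33/10) = 0.3690
Friis cascade:
  F = 2.421 + (3.112 − 1)/23.44 = 2.511
NF = 10 log₁₀(2.511) = 4.00 dB

4.00 dB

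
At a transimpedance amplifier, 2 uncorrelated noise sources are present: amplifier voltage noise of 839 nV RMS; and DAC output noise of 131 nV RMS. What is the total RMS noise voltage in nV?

849 nV

Uncorrelated sources add in power (mean-square): V_tot = √(ΣV_i²)
V_tot = √[(8.39×10⁻⁷)² + (1.31×10⁻⁷)²] = 8.49×10⁻⁷ V = 849 nV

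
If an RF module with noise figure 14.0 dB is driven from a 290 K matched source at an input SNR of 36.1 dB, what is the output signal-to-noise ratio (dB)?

By definition F = SNR_in/SNR_out, so in dB: SNR_out = SNR_in − NF
SNR_out = 36.1 − 14.0 = 22.1 dB

22.1 dB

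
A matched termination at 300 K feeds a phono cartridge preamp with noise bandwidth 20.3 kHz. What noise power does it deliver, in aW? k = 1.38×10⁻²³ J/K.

84.0 aW

P_n = kTB = 1.38×10⁻²³ × 300 × 2.03×10⁴ = 8.40×10⁻¹⁷ W = 84.0 aW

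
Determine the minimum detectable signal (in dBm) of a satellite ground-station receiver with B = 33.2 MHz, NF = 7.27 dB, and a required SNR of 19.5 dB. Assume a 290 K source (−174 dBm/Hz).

−72.0 dBm

Sensitivity = −174 + 10 log₁₀(B) + NF + SNR_min
= −174 + 75.21 + 7.27 + 19.5
= −72.02 dBm → −72.0 dBm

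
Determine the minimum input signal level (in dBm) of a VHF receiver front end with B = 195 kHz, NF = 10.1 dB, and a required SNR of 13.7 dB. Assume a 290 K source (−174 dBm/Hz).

Sensitivity = −174 + 10 log₁₀(B) + NF + SNR_min
= −174 + 52.9 + 10.1 + 13.7
= −97.3 dBm → −97.3 dBm

−97.3 dBm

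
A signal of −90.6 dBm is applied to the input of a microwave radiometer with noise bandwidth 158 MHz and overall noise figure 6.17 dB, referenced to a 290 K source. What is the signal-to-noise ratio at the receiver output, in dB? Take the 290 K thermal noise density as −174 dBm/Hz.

−4.8 dB

Noise floor: N = −174 + 10 log₁₀(B) + NF
10 log₁₀(1.58×10⁸) = 81.99 dB
N = −174 + 81.99 + 6.17 = −85.84 dBm
SNR = P_sig − N = −90.6 − (−85.84) = −4.76 dB → −4.8 dB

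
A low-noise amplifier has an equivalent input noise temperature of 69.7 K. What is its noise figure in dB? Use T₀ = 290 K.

0.935 dB

F = 1 + T_e/T₀ = 1 + 69.7/290 = 1.24034
NF = 10 log₁₀(1.24034) = 0.935 dB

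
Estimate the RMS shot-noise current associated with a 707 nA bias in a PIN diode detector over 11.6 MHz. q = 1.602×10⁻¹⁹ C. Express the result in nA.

1.62 nA

I_n = √(2qI·B)
2qI·B = 2 × 1.602×10⁻¹⁹ × 7.07×10⁻⁷ × 1.16×10⁷ = 2.63×10⁻¹⁸ A²
I_n = √(2.63×10⁻¹⁸) = 1.62×10⁻⁹ A = 1.62 nA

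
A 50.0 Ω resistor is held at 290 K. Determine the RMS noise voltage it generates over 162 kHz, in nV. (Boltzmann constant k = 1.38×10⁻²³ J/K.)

V_n = √(4kTRB)
4kTRB = 4 × 1.38×10⁻²³ × 290 × 5.00×10¹ × 1.62×10⁵ = 1.30×10⁻¹³ V²
V_n = √(1.30×10⁻¹³) = 3.60×10⁻⁷ V = 360 nV

360 nV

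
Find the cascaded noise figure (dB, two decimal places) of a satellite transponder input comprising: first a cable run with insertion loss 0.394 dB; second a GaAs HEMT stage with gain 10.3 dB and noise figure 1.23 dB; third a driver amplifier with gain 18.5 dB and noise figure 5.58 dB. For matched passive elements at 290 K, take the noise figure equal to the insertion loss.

Convert to linear (a loss of L dB is a gain of −L dB): F_i = 10^(NF_i/10), G_i = 10^(G_i,dB/10)
  Stage 1: F_1 = 10^(0.394/10) = 1.095, G_1 = 10^(−0.394/10) = 0.9133
  Stage 2: F_2 = 10^(1.23/10) = 1.327, G_2 = 10^(10.3/10) = 10.72
  Stage 3: F_3 = 10^(5.58/10) = 3.614, G_3 = 10^(18.5/10) = 70.79
Friis cascade:
  F = 1.095 + (1.327 − 1)/0.9133 + (3.614 − 1)/9.786 = 1.721
NF = 10 log₁₀(1.721) = 2.36 dB

2.36 dB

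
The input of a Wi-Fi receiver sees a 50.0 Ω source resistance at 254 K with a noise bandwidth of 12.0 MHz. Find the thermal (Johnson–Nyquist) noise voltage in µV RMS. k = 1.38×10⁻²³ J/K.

V_n = √(4kTRB)
4kTRB = 4 × 1.38×10⁻²³ × 254 × 5.00×10¹ × 1.20×10⁷ = 8.41×10⁻¹² V²
V_n = √(8.41×10⁻¹²) = 2.90×10⁻⁶ V = 2.90 µV

2.90 µV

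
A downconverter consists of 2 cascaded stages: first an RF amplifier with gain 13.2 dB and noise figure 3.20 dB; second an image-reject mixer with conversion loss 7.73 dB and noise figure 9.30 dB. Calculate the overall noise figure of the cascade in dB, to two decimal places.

Convert to linear (a loss of L dB is a gain of −L dB): F_i = 10^(NF_i/10), G_i = 10^(G_i,dB/10)
  Stage 1: F_1 = 10^(3.20/10) = 2.089, G_1 = 10^(13.2/10) = 20.89
  Stage 2: F_2 = 10^(9.30/10) = 8.511, G_2 = 10^(−7.73/10) = 0.1687
Friis cascade:
  F = 2.089 + (8.511 − 1)/20.89 = 2.449
NF = 10 log₁₀(2.449) = 3.89 dB

3.89 dB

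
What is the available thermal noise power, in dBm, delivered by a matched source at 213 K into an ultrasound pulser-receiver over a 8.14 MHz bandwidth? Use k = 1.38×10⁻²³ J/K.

P_n = kTB = 1.38×10⁻²³ × 213 × 8.14×10⁶ = 2.39×10⁻¹⁴ W
In dBm: 10 log₁₀(2.39×10⁻¹⁴ / 10⁻³) = −106.2 dBm

−106.2 dBm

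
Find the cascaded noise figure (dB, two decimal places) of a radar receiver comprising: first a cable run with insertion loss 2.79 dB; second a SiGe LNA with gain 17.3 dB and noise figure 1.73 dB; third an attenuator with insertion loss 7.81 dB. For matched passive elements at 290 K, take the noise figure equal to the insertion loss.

Convert to linear (a loss of L dB is a gain of −L dB): F_i = 10^(NF_i/10), G_i = 10^(G_i,dB/10)
  Stage 1: F_1 = 10^(2.79/10) = 1.901, G_1 = 10^(−2.79/10) = 0.5260
  Stage 2: F_2 = 10^(1.73/10) = 1.489, G_2 = 10^(17.3/10) = 53.70
  Stage 3: F_3 = 10^(7.81/10) = 6.039, G_3 = 10^(−7.81/10) = 0.1656
Friis cascade:
  F = 1.901 + (1.489 − 1)/0.5260 + (6.039 − 1)/28.25 = 3.010
NF = 10 log₁₀(3.010) = 4.79 dB

4.79 dB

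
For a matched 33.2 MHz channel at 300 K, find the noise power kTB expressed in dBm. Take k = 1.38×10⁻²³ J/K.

−98.6 dBm

P_n = kTB = 1.38×10⁻²³ × 300 × 3.32×10⁷ = 1.37×10⁻¹³ W
In dBm: 10 log₁₀(1.37×10⁻¹³ / 10⁻³) = −98.6 dBm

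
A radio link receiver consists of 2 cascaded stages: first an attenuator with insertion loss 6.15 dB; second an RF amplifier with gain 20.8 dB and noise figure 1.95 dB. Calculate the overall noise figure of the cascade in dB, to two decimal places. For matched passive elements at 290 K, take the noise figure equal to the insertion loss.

Convert to linear (a loss of L dB is a gain of −L dB): F_i = 10^(NF_i/10), G_i = 10^(G_i,dB/10)
  Stage 1: F_1 = 10^(6.15/10) = 4.121, G_1 = 10^(−6.15/10) = 0.2427
  Stage 2: F_2 = 10^(1.95/10) = 1.567, G_2 = 10^(20.8/10) = 120.2
Friis cascade:
  F = 4.121 + (1.567 − 1)/0.2427 = 6.457
NF = 10 log₁₀(6.457) = 8.10 dB

8.10 dB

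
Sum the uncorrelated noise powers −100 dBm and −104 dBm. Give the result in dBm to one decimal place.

Convert to linear, add, convert back:
P₁ = 1.00×10⁻¹³ W, P₂ = 3.98×10⁻¹⁴ W
P_tot = 1.40×10⁻¹³ W → 10 log₁₀(P_tot / 10⁻³) = −98.5 dBm

−98.5 dBm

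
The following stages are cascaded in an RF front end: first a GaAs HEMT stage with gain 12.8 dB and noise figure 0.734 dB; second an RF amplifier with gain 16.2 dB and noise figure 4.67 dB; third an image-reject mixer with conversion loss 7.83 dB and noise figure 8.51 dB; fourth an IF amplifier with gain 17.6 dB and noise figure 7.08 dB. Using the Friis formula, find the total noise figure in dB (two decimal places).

Convert to linear (a loss of L dB is a gain of −L dB): F_i = 10^(NF_i/10), G_i = 10^(G_i,dB/10)
  Stage 1: F_1 = 10^(0.734/10) = 1.184, G_1 = 10^(12.8/10) = 19.05
  Stage 2: F_2 = 10^(4.67/10) = 2.931, G_2 = 10^(16.2/10) = 41.69
  Stage 3: F_3 = 10^(8.51/10) = 7.096, G_3 = 10^(−7.83/10) = 0.1648
  Stage 4: F_4 = 10^(7.08/10) = 5.105, G_4 = 10^(17.6/10) = 57.54
Friis cascade:
  F = 1.184 + (2.931 − 1)/19.05 + (7.096 − 1)/794.3 + (5.105 − 1)/130.9 = 1.324
NF = 10 log₁₀(1.324) = 1.22 dB

1.22 dB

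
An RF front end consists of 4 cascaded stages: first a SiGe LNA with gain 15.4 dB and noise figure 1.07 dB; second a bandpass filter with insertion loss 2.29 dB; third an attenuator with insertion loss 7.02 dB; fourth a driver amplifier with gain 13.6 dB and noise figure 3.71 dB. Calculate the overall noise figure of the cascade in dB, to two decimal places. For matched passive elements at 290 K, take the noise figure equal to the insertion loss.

Convert to linear (a loss of L dB is a gain of −L dB): F_i = 10^(NF_i/10), G_i = 10^(G_i,dB/10)
  Stage 1: F_1 = 10^(1.07/10) = 1.279, G_1 = 10^(15.4/10) = 34.67
  Stage 2: F_2 = 10^(2.29/10) = 1.694, G_2 = 10^(−2.29/10) = 0.5902
  Stage 3: F_3 = 10^(7.02/10) = 5.035, G_3 = 10^(−7.02/10) = 0.1986
  Stage 4: F_4 = 10^(3.71/10) = 2.350, G_4 = 10^(13.6/10) = 22.91
Friis cascade:
  F = 1.279 + (1.694 − 1)/34.67 + (5.035 − 1)/20.46 + (2.350 − 1)/4.064 = 1.829
NF = 10 log₁₀(1.829) = 2.62 dB

2.62 dB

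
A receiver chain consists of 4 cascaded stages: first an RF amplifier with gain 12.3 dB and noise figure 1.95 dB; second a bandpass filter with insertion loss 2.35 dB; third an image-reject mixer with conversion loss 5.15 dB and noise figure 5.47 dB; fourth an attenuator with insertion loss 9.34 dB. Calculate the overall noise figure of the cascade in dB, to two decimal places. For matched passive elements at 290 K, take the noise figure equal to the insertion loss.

6.41 dB

Convert to linear (a loss of L dB is a gain of −L dB): F_i = 10^(NF_i/10), G_i = 10^(G_i,dB/10)
  Stage 1: F_1 = 10^(1.95/10) = 1.567, G_1 = 10^(12.3/10) = 16.98
  Stage 2: F_2 = 10^(2.35/10) = 1.718, G_2 = 10^(−2.35/10) = 0.5821
  Stage 3: F_3 = 10^(5.47/10) = 3.524, G_3 = 10^(−5.15/10) = 0.3055
  Stage 4: F_4 = 10^(9.34/10) = 8.590, G_4 = 10^(−9.34/10) = 0.1164
Friis cascade:
  F = 1.567 + (1.718 − 1)/16.98 + (3.524 − 1)/9.886 + (8.590 − 1)/3.020 = 4.378
NF = 10 log₁₀(4.378) = 6.41 dB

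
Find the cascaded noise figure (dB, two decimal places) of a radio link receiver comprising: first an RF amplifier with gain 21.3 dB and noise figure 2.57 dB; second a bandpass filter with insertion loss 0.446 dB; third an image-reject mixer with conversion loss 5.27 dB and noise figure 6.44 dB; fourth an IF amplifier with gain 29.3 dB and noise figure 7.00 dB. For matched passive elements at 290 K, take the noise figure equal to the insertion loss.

2.89 dB

Convert to linear (a loss of L dB is a gain of −L dB): F_i = 10^(NF_i/10), G_i = 10^(G_i,dB/10)
  Stage 1: F_1 = 10^(2.57/10) = 1.807, G_1 = 10^(21.3/10) = 134.9
  Stage 2: F_2 = 10^(0.446/10) = 1.108, G_2 = 10^(−0.446/10) = 0.9024
  Stage 3: F_3 = 10^(6.44/10) = 4.406, G_3 = 10^(−5.27/10) = 0.2972
  Stage 4: F_4 = 10^(7.00/10) = 5.012, G_4 = 10^(29.3/10) = 851.1
Friis cascade:
  F = 1.807 + (1.108 − 1)/134.9 + (4.406 − 1)/121.7 + (5.012 − 1)/36.17 = 1.947
NF = 10 log₁₀(1.947) = 2.89 dB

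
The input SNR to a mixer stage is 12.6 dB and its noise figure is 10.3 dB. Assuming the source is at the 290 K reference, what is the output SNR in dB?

By definition F = SNR_in/SNR_out, so in dB: SNR_out = SNR_in − NF
SNR_out = 12.6 − 10.3 = 2.3 dB

2.3 dB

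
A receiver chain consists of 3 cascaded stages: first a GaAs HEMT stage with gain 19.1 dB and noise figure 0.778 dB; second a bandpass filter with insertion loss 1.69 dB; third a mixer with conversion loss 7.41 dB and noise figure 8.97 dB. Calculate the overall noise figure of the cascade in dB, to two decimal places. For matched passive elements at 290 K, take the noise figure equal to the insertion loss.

Convert to linear (a loss of L dB is a gain of −L dB): F_i = 10^(NF_i/10), G_i = 10^(G_i,dB/10)
  Stage 1: F_1 = 10^(0.778/10) = 1.196, G_1 = 10^(19.1/10) = 81.28
  Stage 2: F_2 = 10^(1.69/10) = 1.476, G_2 = 10^(−1.69/10) = 0.6776
  Stage 3: F_3 = 10^(8.97/10) = 7.889, G_3 = 10^(−7.41/10) = 0.1816
Friis cascade:
  F = 1.196 + (1.476 − 1)/81.28 + (7.889 − 1)/55.08 = 1.327
NF = 10 log₁₀(1.327) = 1.23 dB

1.23 dB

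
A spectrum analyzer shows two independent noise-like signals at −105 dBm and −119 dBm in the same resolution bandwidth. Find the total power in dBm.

−104.8 dBm

Convert to linear, add, convert back:
P₁ = 3.16×10⁻¹⁴ W, P₂ = 1.26×10⁻¹⁵ W
P_tot = 3.29×10⁻¹⁴ W → 10 log₁₀(P_tot / 10⁻³) = −104.8 dBm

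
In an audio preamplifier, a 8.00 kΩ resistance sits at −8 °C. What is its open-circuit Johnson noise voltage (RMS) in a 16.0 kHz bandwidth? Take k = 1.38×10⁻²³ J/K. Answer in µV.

T = −8 °C + 273.15 = 265.15 K
V_n = √(4kTRB)
4kTRB = 4 × 1.38×10⁻²³ × 265.15 × 8.00×10³ × 1.60×10⁴ = 1.87×10⁻¹² V²
V_n = √(1.87×10⁻¹²) = 1.37×10⁻⁶ V = 1.37 µV

1.37 µV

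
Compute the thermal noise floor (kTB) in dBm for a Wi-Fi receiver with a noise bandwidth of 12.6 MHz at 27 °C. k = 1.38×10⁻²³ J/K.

−102.8 dBm

T = 27 °C + 273.15 = 300.15 K
P_n = kTB = 1.38×10⁻²³ × 300.15 × 1.26×10⁷ = 5.22×10⁻¹⁴ W
In dBm: 10 log₁₀(5.22×10⁻¹⁴ / 10⁻³) = −102.8 dBm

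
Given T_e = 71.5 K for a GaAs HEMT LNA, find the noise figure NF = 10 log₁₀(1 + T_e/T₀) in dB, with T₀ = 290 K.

0.957 dB

F = 1 + T_e/T₀ = 1 + 71.5/290 = 1.24655
NF = 10 log₁₀(1.24655) = 0.957 dB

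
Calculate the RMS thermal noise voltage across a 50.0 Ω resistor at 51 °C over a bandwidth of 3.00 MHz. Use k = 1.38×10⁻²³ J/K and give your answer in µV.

1.64 µV

T = 51 °C + 273.15 = 324.15 K
V_n = √(4kTRB)
4kTRB = 4 × 1.38×10⁻²³ × 324.15 × 5.00×10¹ × 3.00×10⁶ = 2.68×10⁻¹² V²
V_n = √(2.68×10⁻¹²) = 1.64×10⁻⁶ V = 1.64 µV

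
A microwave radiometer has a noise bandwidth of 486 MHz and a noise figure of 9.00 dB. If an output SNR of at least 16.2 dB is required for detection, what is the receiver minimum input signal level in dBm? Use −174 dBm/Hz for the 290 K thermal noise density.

−61.9 dBm

Sensitivity = −174 + 10 log₁₀(B) + NF + SNR_min
= −174 + 86.87 + 9.00 + 16.2
= −61.93 dBm → −61.9 dBm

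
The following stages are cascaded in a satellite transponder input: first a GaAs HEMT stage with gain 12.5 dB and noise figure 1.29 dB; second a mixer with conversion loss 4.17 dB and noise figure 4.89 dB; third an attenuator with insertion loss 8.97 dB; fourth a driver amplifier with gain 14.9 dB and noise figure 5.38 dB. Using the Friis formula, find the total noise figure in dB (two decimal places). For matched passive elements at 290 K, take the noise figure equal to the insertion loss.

7.26 dB

Convert to linear (a loss of L dB is a gain of −L dB): F_i = 10^(NF_i/10), G_i = 10^(G_i,dB/10)
  Stage 1: F_1 = 10^(1.29/10) = 1.346, G_1 = 10^(12.5/10) = 17.78
  Stage 2: F_2 = 10^(4.89/10) = 3.083, G_2 = 10^(−4.17/10) = 0.3828
  Stage 3: F_3 = 10^(8.97/10) = 7.889, G_3 = 10^(−8.97/10) = 0.1268
  Stage 4: F_4 = 10^(5.38/10) = 3.451, G_4 = 10^(14.9/10) = 30.90
Friis cascade:
  F = 1.346 + (3.083 − 1)/17.78 + (7.889 − 1)/6.808 + (3.451 − 1)/0.8630 = 5.316
NF = 10 log₁₀(5.316) = 7.26 dB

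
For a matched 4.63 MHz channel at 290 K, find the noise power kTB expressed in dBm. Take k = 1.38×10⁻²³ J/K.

P_n = kTB = 1.38×10⁻²³ × 290 × 4.63×10⁶ = 1.85×10⁻¹⁴ W
In dBm: 10 log₁₀(1.85×10⁻¹⁴ / 10⁻³) = −107.3 dBm

−107.3 dBm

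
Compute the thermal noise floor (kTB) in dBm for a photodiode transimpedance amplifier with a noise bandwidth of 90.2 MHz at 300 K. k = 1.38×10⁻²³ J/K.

P_n = kTB = 1.38×10⁻²³ × 300 × 9.02×10⁷ = 3.73×10⁻¹³ W
In dBm: 10 log₁₀(3.73×10⁻¹³ / 10⁻³) = −94.3 dBm

−94.3 dBm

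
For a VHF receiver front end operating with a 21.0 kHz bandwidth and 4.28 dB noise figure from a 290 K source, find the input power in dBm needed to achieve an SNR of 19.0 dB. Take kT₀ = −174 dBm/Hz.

−107.5 dBm

Sensitivity = −174 + 10 log₁₀(B) + NF + SNR_min
= −174 + 43.22 + 4.28 + 19.0
= −107.50 dBm → −107.5 dBm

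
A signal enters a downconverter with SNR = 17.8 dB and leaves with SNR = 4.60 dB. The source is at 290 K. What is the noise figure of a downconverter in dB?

13.20 dB

NF (dB) = SNR_in(dB) − SNR_out(dB) when the source is at T₀
NF = 17.8 − 4.60 = 13.20 dB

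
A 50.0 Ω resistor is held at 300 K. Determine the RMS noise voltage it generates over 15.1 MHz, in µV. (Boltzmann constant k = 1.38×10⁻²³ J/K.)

V_n = √(4kTRB)
4kTRB = 4 × 1.38×10⁻²³ × 300 × 5.00×10¹ × 1.51×10⁷ = 1.25×10⁻¹¹ V²
V_n = √(1.25×10⁻¹¹) = 3.54×10⁻⁶ V = 3.54 µV

3.54 µV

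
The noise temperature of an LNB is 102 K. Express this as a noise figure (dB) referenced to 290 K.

1.31 dB

F = 1 + T_e/T₀ = 1 + 102/290 = 1.35172
NF = 10 log₁₀(1.35172) = 1.31 dB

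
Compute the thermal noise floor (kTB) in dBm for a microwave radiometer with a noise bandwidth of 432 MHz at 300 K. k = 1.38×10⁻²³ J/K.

P_n = kTB = 1.38×10⁻²³ × 300 × 4.32×10⁸ = 1.79×10⁻¹² W
In dBm: 10 log₁₀(1.79×10⁻¹² / 10⁻³) = −87.5 dBm

−87.5 dBm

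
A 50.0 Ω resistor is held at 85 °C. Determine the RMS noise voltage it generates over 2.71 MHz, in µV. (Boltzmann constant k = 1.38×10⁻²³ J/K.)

T = 85 °C + 273.15 = 358.15 K
V_n = √(4kTRB)
4kTRB = 4 × 1.38×10⁻²³ × 358.15 × 5.00×10¹ × 2.71×10⁶ = 2.68×10⁻¹² V²
V_n = √(2.68×10⁻¹²) = 1.64×10⁻⁶ V = 1.64 µV

1.64 µV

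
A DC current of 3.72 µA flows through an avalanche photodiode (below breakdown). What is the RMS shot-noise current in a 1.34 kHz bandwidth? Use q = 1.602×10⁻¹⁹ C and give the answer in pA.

40.0 pA

I_n = √(2qI·B)
2qI·B = 2 × 1.602×10⁻¹⁹ × 3.72×10⁻⁶ × 1.34×10³ = 1.60×10⁻²¹ A²
I_n = √(1.60×10⁻²¹) = 4.00×10⁻¹¹ A = 40.0 pA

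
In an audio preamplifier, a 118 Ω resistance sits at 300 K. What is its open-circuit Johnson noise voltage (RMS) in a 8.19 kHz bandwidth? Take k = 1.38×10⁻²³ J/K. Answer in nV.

127 nV

V_n = √(4kTRB)
4kTRB = 4 × 1.38×10⁻²³ × 300 × 1.18×10² × 8.19×10³ = 1.60×10⁻¹⁴ V²
V_n = √(1.60×10⁻¹⁴) = 1.27×10⁻⁷ V = 127 nV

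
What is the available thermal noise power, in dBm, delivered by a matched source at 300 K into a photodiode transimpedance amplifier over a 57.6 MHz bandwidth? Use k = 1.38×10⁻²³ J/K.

P_n = kTB = 1.38×10⁻²³ × 300 × 5.76×10⁷ = 2.38×10⁻¹³ W
In dBm: 10 log₁₀(2.38×10⁻¹³ / 10⁻³) = −96.2 dBm

−96.2 dBm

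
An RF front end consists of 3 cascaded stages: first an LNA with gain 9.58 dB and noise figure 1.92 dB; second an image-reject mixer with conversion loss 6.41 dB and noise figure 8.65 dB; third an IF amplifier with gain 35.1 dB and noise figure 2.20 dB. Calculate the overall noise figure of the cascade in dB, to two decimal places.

Convert to linear (a loss of L dB is a gain of −L dB): F_i = 10^(NF_i/10), G_i = 10^(G_i,dB/10)
  Stage 1: F_1 = 10^(1.92/10) = 1.556, G_1 = 10^(9.58/10) = 9.078
  Stage 2: F_2 = 10^(8.65/10) = 7.328, G_2 = 10^(−6.41/10) = 0.2286
  Stage 3: F_3 = 10^(2.20/10) = 1.660, G_3 = 10^(35.1/10) = 3236
Friis cascade:
  F = 1.556 + (7.328 − 1)/9.078 + (1.660 − 1)/2.075 = 2.571
NF = 10 log₁₀(2.571) = 4.10 dB

4.10 dB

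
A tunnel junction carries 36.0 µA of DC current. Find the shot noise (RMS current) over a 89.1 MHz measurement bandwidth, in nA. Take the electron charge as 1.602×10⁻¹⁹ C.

I_n = √(2qI·B)
2qI·B = 2 × 1.602×10⁻¹⁹ × 3.60×10⁻⁵ × 8.91×10⁷ = 1.03×10⁻¹⁵ A²
I_n = √(1.03×10⁻¹⁵) = 3.21×10⁻⁸ A = 32.1 nA

32.1 nA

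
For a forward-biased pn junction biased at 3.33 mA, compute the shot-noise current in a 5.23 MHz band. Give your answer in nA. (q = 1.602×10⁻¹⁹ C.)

I_n = √(2qI·B)
2qI·B = 2 × 1.602×10⁻¹⁹ × 3.33×10⁻³ × 5.23×10⁶ = 5.58×10⁻¹⁵ A²
I_n = √(5.58×10⁻¹⁵) = 7.47×10⁻⁸ A = 74.7 nA

74.7 nA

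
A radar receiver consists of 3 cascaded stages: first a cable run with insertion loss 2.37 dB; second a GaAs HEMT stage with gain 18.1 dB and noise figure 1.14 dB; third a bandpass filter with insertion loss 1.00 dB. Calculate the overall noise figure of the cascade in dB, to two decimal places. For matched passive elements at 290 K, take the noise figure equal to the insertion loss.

Convert to linear (a loss of L dB is a gain of −L dB): F_i = 10^(NF_i/10), G_i = 10^(G_i,dB/10)
  Stage 1: F_1 = 10^(2.37/10) = 1.726, G_1 = 10^(−2.37/10) = 0.5794
  Stage 2: F_2 = 10^(1.14/10) = 1.300, G_2 = 10^(18.1/10) = 64.57
  Stage 3: F_3 = 10^(1.00/10) = 1.259, G_3 = 10^(−1.00/10) = 0.7943
Friis cascade:
  F = 1.726 + (1.300 − 1)/0.5794 + (1.259 − 1)/37.41 = 2.251
NF = 10 log₁₀(2.251) = 3.52 dB

3.52 dB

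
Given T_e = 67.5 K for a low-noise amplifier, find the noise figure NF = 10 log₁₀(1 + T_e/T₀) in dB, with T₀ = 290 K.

F = 1 + T_e/T₀ = 1 + 67.5/290 = 1.23276
NF = 10 log₁₀(1.23276) = 0.909 dB

0.909 dB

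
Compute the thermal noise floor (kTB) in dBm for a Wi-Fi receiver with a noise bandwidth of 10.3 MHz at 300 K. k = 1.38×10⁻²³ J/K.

−103.7 dBm

P_n = kTB = 1.38×10⁻²³ × 300 × 1.03×10⁷ = 4.26×10⁻¹⁴ W
In dBm: 10 log₁₀(4.26×10⁻¹⁴ / 10⁻³) = −103.7 dBm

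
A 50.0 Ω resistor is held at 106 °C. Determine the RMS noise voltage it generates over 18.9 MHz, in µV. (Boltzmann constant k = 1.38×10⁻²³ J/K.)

T = 106 °C + 273.15 = 379.15 K
V_n = √(4kTRB)
4kTRB = 4 × 1.38×10⁻²³ × 379.15 × 5.00×10¹ × 1.89×10⁷ = 1.98×10⁻¹¹ V²
V_n = √(1.98×10⁻¹¹) = 4.45×10⁻⁶ V = 4.45 µV

4.45 µV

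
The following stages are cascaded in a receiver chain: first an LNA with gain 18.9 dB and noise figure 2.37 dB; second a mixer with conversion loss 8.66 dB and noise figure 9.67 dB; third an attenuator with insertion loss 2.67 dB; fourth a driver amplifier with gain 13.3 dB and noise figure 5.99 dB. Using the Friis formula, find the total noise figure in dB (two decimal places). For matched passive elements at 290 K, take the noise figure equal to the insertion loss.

3.86 dB

Convert to linear (a loss of L dB is a gain of −L dB): F_i = 10^(NF_i/10), G_i = 10^(G_i,dB/10)
  Stage 1: F_1 = 10^(2.37/10) = 1.726, G_1 = 10^(18.9/10) = 77.62
  Stage 2: F_2 = 10^(9.67/10) = 9.268, G_2 = 10^(−8.66/10) = 0.1361
  Stage 3: F_3 = 10^(2.67/10) = 1.849, G_3 = 10^(−2.67/10) = 0.5408
  Stage 4: F_4 = 10^(5.99/10) = 3.972, G_4 = 10^(13.3/10) = 21.38
Friis cascade:
  F = 1.726 + (9.268 − 1)/77.62 + (1.849 − 1)/10.57 + (3.972 − 1)/5.715 = 2.433
NF = 10 log₁₀(2.433) = 3.86 dB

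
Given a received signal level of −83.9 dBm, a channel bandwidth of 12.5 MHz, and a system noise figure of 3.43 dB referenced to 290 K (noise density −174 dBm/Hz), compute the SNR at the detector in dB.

Noise floor: N = −174 + 10 log₁₀(B) + NF
10 log₁₀(1.25×10⁷) = 70.97 dB
N = −174 + 70.97 + 3.43 = −99.60 dBm
SNR = P_sig − N = −83.9 − (−99.60) = 15.70 dB → 15.7 dB

15.7 dB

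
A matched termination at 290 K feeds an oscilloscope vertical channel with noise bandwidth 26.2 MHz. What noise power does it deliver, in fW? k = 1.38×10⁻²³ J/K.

105 fW

P_n = kTB = 1.38×10⁻²³ × 290 × 2.62×10⁷ = 1.05×10⁻¹³ W = 105 fW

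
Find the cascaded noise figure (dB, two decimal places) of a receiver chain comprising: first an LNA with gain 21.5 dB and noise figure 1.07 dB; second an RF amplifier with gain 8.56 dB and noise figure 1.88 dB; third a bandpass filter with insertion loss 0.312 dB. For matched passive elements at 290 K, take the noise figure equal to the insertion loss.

Convert to linear (a loss of L dB is a gain of −L dB): F_i = 10^(NF_i/10), G_i = 10^(G_i,dB/10)
  Stage 1: F_1 = 10^(1.07/10) = 1.279, G_1 = 10^(21.5/10) = 141.3
  Stage 2: F_2 = 10^(1.88/10) = 1.542, G_2 = 10^(8.56/10) = 7.178
  Stage 3: F_3 = 10^(0.312/10) = 1.074, G_3 = 10^(−0.312/10) = 0.9307
Friis cascade:
  F = 1.279 + (1.542 − 1)/141.3 + (1.074 − 1)/1014 = 1.283
NF = 10 log₁₀(1.283) = 1.08 dB

1.08 dB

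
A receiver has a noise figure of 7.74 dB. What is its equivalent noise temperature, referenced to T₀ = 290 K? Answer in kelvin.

F = 10^(7.74/10) = 5.94292
T_e = (F − 1)·T₀ = (5.94292 − 1) × 290 = 1433 K

1433 K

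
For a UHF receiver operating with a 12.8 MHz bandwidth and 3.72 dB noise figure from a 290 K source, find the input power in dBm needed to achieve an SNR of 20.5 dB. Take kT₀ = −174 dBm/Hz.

Sensitivity = −174 + 10 log₁₀(B) + NF + SNR_min
= −174 + 71.07 + 3.72 + 20.5
= −78.71 dBm → −78.7 dBm

−78.7 dBm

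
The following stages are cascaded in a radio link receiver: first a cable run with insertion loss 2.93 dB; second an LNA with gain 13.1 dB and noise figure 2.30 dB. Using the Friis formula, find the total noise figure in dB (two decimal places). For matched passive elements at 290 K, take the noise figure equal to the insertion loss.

Convert to linear (a loss of L dB is a gain of −L dB): F_i = 10^(NF_i/10), G_i = 10^(G_i,dB/10)
  Stage 1: F_1 = 10^(2.93/10) = 1.963, G_1 = 10^(−2.93/10) = 0.5093
  Stage 2: F_2 = 10^(2.30/10) = 1.698, G_2 = 10^(13.1/10) = 20.42
Friis cascade:
  F = 1.963 + (1.698 − 1)/0.5093 = 3.334
NF = 10 log₁₀(3.334) = 5.23 dB

5.23 dB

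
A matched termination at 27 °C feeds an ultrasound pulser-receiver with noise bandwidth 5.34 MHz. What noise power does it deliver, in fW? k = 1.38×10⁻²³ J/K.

T = 27 °C + 273.15 = 300.15 K
P_n = kTB = 1.38×10⁻²³ × 300.15 × 5.34×10⁶ = 2.21×10⁻¹⁴ W = 22.1 fW

22.1 fW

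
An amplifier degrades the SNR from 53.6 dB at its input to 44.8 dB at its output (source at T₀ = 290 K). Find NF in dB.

8.8 dB

NF (dB) = SNR_in(dB) − SNR_out(dB) when the source is at T₀
NF = 53.6 − 44.8 = 8.8 dB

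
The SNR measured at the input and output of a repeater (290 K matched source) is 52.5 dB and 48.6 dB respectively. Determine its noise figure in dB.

NF (dB) = SNR_in(dB) − SNR_out(dB) when the source is at T₀
NF = 52.5 − 48.6 = 3.9 dB

3.9 dB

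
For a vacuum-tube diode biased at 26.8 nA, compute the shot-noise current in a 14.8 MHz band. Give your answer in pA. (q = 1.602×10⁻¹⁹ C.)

356 pA

I_n = √(2qI·B)
2qI·B = 2 × 1.602×10⁻¹⁹ × 2.68×10⁻⁸ × 1.48×10⁷ = 1.27×10⁻¹⁹ A²
I_n = √(1.27×10⁻¹⁹) = 3.56×10⁻¹⁰ A = 356 pA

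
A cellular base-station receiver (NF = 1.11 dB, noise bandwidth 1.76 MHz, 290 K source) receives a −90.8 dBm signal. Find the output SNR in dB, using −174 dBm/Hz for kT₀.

19.6 dB

Noise floor: N = −174 + 10 log₁₀(B) + NF
10 log₁₀(1.76×10⁶) = 62.46 dB
N = −174 + 62.46 + 1.11 = −110.43 dBm
SNR = P_sig − N = −90.8 − (−110.43) = 19.63 dB → 19.6 dB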